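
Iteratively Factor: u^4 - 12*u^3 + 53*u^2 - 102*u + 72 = (u - 3)*(u^3 - 9*u^2 + 26*u - 24) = (u - 3)^2*(u^2 - 6*u + 8) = (u - 4)*(u - 3)^2*(u - 2)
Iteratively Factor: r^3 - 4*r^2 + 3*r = (r)*(r^2 - 4*r + 3) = r*(r - 1)*(r - 3)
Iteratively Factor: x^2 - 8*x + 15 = (x - 3)*(x - 5)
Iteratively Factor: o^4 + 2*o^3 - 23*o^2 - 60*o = (o + 3)*(o^3 - o^2 - 20*o) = (o + 3)*(o + 4)*(o^2 - 5*o) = o*(o + 3)*(o + 4)*(o - 5)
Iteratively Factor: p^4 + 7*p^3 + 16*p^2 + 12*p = (p + 2)*(p^3 + 5*p^2 + 6*p) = p*(p + 2)*(p^2 + 5*p + 6) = p*(p + 2)*(p + 3)*(p + 2)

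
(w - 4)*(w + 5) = w^2 + w - 20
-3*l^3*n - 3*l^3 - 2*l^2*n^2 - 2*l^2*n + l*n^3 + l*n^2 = (-3*l + n)*(l + n)*(l*n + l)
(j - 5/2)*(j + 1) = j^2 - 3*j/2 - 5/2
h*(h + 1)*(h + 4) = h^3 + 5*h^2 + 4*h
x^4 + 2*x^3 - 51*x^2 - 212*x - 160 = (x - 8)*(x + 1)*(x + 4)*(x + 5)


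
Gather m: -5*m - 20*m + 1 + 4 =5 - 25*m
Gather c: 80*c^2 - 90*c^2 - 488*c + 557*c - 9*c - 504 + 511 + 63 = -10*c^2 + 60*c + 70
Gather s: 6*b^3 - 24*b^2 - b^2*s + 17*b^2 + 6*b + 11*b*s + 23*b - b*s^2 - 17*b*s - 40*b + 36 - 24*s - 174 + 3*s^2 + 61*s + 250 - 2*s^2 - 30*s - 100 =6*b^3 - 7*b^2 - 11*b + s^2*(1 - b) + s*(-b^2 - 6*b + 7) + 12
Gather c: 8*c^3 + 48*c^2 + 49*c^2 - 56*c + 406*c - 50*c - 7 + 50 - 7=8*c^3 + 97*c^2 + 300*c + 36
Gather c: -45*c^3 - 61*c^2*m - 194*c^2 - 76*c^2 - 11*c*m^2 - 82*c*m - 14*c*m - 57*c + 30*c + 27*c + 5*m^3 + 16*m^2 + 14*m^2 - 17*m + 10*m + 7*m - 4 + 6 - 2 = -45*c^3 + c^2*(-61*m - 270) + c*(-11*m^2 - 96*m) + 5*m^3 + 30*m^2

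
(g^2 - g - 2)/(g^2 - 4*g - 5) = (g - 2)/(g - 5)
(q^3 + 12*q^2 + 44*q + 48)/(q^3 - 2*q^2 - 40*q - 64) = (q + 6)/(q - 8)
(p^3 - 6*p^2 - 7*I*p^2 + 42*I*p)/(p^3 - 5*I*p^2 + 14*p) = (p - 6)/(p + 2*I)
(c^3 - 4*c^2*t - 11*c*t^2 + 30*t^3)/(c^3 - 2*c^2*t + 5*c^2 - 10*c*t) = (c^2 - 2*c*t - 15*t^2)/(c*(c + 5))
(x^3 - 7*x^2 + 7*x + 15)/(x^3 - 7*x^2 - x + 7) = (x^2 - 8*x + 15)/(x^2 - 8*x + 7)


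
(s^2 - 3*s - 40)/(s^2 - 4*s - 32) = (s + 5)/(s + 4)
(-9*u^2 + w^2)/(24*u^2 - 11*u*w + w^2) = (-3*u - w)/(8*u - w)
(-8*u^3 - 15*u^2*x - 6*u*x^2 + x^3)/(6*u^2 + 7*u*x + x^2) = (-8*u^2 - 7*u*x + x^2)/(6*u + x)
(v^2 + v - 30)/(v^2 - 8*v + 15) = (v + 6)/(v - 3)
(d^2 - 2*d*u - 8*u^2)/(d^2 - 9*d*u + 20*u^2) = (-d - 2*u)/(-d + 5*u)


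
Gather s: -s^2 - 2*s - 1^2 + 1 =-s^2 - 2*s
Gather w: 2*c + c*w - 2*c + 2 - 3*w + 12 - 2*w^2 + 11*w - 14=-2*w^2 + w*(c + 8)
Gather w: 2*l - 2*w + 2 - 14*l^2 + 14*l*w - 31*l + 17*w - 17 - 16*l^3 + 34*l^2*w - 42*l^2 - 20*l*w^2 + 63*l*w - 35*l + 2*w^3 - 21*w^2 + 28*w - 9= -16*l^3 - 56*l^2 - 64*l + 2*w^3 + w^2*(-20*l - 21) + w*(34*l^2 + 77*l + 43) - 24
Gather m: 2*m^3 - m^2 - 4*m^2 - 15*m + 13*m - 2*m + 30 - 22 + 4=2*m^3 - 5*m^2 - 4*m + 12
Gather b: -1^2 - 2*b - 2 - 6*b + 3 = -8*b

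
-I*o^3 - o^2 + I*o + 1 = (o + 1)*(o - I)*(-I*o + I)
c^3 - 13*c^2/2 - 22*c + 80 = (c - 8)*(c - 5/2)*(c + 4)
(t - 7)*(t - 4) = t^2 - 11*t + 28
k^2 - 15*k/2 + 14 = (k - 4)*(k - 7/2)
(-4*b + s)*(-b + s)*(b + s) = 4*b^3 - b^2*s - 4*b*s^2 + s^3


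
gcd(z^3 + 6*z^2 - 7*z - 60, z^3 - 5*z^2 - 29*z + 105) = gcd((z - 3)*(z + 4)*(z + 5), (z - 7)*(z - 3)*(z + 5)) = z^2 + 2*z - 15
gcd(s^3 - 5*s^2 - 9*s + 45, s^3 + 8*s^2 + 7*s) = 1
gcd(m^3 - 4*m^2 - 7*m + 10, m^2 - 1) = m - 1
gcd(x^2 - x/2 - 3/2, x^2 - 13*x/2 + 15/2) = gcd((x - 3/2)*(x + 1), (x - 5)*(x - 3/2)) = x - 3/2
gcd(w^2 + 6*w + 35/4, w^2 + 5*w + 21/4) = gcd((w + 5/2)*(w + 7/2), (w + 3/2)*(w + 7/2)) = w + 7/2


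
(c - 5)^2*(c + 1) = c^3 - 9*c^2 + 15*c + 25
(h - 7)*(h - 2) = h^2 - 9*h + 14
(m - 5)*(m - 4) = m^2 - 9*m + 20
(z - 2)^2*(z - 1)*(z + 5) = z^4 - 17*z^2 + 36*z - 20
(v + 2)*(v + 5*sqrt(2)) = v^2 + 2*v + 5*sqrt(2)*v + 10*sqrt(2)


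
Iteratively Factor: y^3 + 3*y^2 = (y)*(y^2 + 3*y) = y^2*(y + 3)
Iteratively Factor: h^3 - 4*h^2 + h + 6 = (h + 1)*(h^2 - 5*h + 6) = (h - 3)*(h + 1)*(h - 2)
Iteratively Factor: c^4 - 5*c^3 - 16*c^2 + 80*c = (c - 5)*(c^3 - 16*c) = (c - 5)*(c + 4)*(c^2 - 4*c) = (c - 5)*(c - 4)*(c + 4)*(c)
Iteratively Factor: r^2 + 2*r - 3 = (r + 3)*(r - 1)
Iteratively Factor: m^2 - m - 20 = (m + 4)*(m - 5)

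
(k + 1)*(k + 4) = k^2 + 5*k + 4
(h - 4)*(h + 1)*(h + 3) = h^3 - 13*h - 12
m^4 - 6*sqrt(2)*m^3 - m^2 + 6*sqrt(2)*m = m*(m - 1)*(m + 1)*(m - 6*sqrt(2))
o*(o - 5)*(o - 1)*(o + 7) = o^4 + o^3 - 37*o^2 + 35*o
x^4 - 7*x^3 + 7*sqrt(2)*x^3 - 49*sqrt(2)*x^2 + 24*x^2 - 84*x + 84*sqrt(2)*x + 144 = (x - 4)*(x - 3)*(x + sqrt(2))*(x + 6*sqrt(2))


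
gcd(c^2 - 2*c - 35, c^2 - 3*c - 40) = c + 5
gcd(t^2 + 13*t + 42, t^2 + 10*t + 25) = 1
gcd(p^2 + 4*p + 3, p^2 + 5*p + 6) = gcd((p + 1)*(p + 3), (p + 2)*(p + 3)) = p + 3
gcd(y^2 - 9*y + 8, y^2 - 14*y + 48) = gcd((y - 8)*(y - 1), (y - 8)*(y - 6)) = y - 8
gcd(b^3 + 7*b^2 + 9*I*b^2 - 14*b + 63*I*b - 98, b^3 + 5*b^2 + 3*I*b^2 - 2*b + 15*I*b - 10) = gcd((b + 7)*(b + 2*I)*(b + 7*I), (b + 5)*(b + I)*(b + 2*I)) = b + 2*I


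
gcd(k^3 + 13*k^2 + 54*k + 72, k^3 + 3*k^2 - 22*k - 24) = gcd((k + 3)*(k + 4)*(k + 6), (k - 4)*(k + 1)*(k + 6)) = k + 6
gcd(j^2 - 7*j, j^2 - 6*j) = j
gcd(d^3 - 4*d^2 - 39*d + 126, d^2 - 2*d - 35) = d - 7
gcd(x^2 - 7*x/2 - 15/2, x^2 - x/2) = 1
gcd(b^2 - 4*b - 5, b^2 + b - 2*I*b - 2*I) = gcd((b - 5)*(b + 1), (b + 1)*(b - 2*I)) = b + 1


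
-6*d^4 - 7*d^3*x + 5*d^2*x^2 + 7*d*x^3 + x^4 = (-d + x)*(d + x)^2*(6*d + x)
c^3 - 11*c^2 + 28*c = c*(c - 7)*(c - 4)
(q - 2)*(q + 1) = q^2 - q - 2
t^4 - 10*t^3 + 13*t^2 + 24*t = t*(t - 8)*(t - 3)*(t + 1)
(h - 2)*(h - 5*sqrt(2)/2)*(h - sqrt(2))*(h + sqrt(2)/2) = h^4 - 3*sqrt(2)*h^3 - 2*h^3 + 3*h^2/2 + 6*sqrt(2)*h^2 - 3*h + 5*sqrt(2)*h/2 - 5*sqrt(2)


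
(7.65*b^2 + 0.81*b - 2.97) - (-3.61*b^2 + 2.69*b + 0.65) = 11.26*b^2 - 1.88*b - 3.62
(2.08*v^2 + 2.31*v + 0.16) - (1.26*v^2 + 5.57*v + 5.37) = 0.82*v^2 - 3.26*v - 5.21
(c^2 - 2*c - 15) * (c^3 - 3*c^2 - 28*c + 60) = c^5 - 5*c^4 - 37*c^3 + 161*c^2 + 300*c - 900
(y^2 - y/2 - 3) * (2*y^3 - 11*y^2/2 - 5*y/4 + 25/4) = 2*y^5 - 13*y^4/2 - 9*y^3/2 + 187*y^2/8 + 5*y/8 - 75/4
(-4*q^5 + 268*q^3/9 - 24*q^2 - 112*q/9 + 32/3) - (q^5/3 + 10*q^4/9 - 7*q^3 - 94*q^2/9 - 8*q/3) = -13*q^5/3 - 10*q^4/9 + 331*q^3/9 - 122*q^2/9 - 88*q/9 + 32/3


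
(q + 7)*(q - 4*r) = q^2 - 4*q*r + 7*q - 28*r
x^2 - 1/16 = (x - 1/4)*(x + 1/4)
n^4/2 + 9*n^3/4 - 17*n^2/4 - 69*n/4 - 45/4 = (n/2 + 1/2)*(n - 3)*(n + 3/2)*(n + 5)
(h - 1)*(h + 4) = h^2 + 3*h - 4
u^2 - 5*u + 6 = (u - 3)*(u - 2)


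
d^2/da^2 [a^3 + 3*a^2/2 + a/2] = 6*a + 3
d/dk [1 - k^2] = -2*k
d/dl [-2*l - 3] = -2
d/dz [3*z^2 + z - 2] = 6*z + 1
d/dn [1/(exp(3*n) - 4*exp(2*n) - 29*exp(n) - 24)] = (-3*exp(2*n) + 8*exp(n) + 29)*exp(n)/(-exp(3*n) + 4*exp(2*n) + 29*exp(n) + 24)^2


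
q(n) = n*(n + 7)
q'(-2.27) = 2.46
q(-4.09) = -11.90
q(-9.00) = 18.00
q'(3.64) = 14.28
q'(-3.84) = -0.68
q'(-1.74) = 3.52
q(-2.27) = -10.74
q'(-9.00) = -11.00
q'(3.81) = 14.62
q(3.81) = 41.19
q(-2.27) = -10.74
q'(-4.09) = -1.18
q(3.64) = 38.73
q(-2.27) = -10.74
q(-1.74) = -9.15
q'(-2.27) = 2.46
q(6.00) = 78.00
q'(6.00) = 19.00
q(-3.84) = -12.13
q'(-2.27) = 2.46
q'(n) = 2*n + 7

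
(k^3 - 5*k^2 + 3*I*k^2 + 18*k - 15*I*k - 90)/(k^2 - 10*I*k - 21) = (k^2 + k*(-5 + 6*I) - 30*I)/(k - 7*I)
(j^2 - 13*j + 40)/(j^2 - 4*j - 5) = (j - 8)/(j + 1)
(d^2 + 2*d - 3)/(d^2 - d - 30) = (-d^2 - 2*d + 3)/(-d^2 + d + 30)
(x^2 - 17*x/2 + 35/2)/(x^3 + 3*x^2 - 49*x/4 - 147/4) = 2*(x - 5)/(2*x^2 + 13*x + 21)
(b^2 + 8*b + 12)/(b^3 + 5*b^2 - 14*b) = (b^2 + 8*b + 12)/(b*(b^2 + 5*b - 14))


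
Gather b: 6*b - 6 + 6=6*b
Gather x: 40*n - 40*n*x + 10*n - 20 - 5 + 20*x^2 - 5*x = 50*n + 20*x^2 + x*(-40*n - 5) - 25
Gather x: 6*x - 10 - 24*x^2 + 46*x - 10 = -24*x^2 + 52*x - 20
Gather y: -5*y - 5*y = -10*y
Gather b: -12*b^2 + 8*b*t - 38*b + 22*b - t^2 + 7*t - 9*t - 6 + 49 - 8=-12*b^2 + b*(8*t - 16) - t^2 - 2*t + 35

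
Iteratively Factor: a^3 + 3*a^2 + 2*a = (a + 2)*(a^2 + a) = a*(a + 2)*(a + 1)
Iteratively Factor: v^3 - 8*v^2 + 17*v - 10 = (v - 1)*(v^2 - 7*v + 10) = (v - 2)*(v - 1)*(v - 5)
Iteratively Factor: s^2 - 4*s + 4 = (s - 2)*(s - 2)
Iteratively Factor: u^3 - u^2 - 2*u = (u)*(u^2 - u - 2) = u*(u - 2)*(u + 1)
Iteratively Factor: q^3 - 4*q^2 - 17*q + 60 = (q - 5)*(q^2 + q - 12) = (q - 5)*(q + 4)*(q - 3)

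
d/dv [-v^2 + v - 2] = 1 - 2*v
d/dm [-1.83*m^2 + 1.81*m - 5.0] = 1.81 - 3.66*m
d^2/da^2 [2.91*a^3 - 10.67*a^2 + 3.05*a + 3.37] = 17.46*a - 21.34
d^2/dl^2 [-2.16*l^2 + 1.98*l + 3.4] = -4.32000000000000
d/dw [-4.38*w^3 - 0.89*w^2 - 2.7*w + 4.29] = -13.14*w^2 - 1.78*w - 2.7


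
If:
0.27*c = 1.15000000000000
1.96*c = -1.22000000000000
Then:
No Solution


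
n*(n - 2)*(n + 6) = n^3 + 4*n^2 - 12*n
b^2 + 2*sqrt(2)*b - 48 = (b - 4*sqrt(2))*(b + 6*sqrt(2))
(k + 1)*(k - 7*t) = k^2 - 7*k*t + k - 7*t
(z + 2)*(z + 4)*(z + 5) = z^3 + 11*z^2 + 38*z + 40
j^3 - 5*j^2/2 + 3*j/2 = j*(j - 3/2)*(j - 1)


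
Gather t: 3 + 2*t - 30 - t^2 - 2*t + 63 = 36 - t^2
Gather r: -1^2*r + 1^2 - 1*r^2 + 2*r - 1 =-r^2 + r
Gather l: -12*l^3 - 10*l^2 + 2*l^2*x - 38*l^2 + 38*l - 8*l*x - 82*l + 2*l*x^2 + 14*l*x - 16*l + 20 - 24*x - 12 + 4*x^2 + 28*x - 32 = -12*l^3 + l^2*(2*x - 48) + l*(2*x^2 + 6*x - 60) + 4*x^2 + 4*x - 24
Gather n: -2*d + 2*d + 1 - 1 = 0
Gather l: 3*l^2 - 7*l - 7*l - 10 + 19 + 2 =3*l^2 - 14*l + 11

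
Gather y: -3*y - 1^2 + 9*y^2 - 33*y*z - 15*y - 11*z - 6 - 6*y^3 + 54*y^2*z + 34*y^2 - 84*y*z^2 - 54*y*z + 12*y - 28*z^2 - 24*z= -6*y^3 + y^2*(54*z + 43) + y*(-84*z^2 - 87*z - 6) - 28*z^2 - 35*z - 7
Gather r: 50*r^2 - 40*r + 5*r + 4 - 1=50*r^2 - 35*r + 3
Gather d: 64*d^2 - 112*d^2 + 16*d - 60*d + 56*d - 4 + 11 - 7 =-48*d^2 + 12*d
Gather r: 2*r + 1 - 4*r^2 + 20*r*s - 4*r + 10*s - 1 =-4*r^2 + r*(20*s - 2) + 10*s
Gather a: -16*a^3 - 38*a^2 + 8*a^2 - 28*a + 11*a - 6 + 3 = -16*a^3 - 30*a^2 - 17*a - 3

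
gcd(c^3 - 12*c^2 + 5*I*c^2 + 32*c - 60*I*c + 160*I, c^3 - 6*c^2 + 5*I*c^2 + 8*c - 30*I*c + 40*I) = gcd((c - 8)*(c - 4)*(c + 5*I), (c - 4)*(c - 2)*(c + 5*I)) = c^2 + c*(-4 + 5*I) - 20*I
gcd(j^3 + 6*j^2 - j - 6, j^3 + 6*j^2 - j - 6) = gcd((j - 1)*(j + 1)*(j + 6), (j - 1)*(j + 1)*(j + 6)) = j^3 + 6*j^2 - j - 6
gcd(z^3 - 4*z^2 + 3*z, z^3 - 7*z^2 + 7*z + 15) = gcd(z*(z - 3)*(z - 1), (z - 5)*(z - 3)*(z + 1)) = z - 3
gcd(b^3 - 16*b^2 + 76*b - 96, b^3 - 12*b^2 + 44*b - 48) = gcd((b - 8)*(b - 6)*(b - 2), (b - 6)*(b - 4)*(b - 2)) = b^2 - 8*b + 12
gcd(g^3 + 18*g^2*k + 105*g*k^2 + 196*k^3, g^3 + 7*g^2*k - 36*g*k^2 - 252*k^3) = g + 7*k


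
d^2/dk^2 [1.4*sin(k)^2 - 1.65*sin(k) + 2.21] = 1.65*sin(k) + 2.8*cos(2*k)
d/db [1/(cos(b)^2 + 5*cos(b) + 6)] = (2*cos(b) + 5)*sin(b)/(cos(b)^2 + 5*cos(b) + 6)^2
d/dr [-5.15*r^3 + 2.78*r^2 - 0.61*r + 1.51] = -15.45*r^2 + 5.56*r - 0.61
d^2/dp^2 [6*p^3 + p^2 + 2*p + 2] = 36*p + 2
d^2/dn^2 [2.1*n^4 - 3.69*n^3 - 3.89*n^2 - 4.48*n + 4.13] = 25.2*n^2 - 22.14*n - 7.78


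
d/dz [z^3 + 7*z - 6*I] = 3*z^2 + 7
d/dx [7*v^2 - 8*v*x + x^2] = -8*v + 2*x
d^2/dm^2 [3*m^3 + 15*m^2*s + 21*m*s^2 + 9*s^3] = 18*m + 30*s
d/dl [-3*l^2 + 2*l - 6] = 2 - 6*l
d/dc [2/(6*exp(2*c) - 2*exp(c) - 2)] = (1 - 6*exp(c))*exp(c)/(-3*exp(2*c) + exp(c) + 1)^2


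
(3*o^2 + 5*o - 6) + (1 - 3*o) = 3*o^2 + 2*o - 5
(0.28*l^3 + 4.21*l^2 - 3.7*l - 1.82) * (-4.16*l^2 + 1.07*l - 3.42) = -1.1648*l^5 - 17.214*l^4 + 18.9391*l^3 - 10.786*l^2 + 10.7066*l + 6.2244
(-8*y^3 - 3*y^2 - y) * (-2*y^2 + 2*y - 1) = 16*y^5 - 10*y^4 + 4*y^3 + y^2 + y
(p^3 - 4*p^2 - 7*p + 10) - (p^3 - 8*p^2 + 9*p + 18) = 4*p^2 - 16*p - 8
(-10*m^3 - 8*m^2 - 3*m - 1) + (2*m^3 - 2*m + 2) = -8*m^3 - 8*m^2 - 5*m + 1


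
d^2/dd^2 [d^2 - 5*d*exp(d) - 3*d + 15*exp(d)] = -5*d*exp(d) + 5*exp(d) + 2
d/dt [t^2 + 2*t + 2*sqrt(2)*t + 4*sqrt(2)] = 2*t + 2 + 2*sqrt(2)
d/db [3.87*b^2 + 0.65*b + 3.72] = 7.74*b + 0.65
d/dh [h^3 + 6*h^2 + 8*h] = 3*h^2 + 12*h + 8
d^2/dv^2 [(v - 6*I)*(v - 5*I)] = 2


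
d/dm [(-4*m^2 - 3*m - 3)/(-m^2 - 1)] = (-3*m^2 + 2*m + 3)/(m^4 + 2*m^2 + 1)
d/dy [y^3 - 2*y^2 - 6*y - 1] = 3*y^2 - 4*y - 6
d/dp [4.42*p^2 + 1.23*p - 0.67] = 8.84*p + 1.23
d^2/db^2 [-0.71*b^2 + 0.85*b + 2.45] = -1.42000000000000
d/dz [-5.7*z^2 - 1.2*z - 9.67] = -11.4*z - 1.2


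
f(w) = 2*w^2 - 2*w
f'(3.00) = 10.00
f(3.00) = 12.00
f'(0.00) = -2.00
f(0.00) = 0.00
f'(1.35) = 3.40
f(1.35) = 0.94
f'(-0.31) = -3.24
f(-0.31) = 0.81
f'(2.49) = 7.96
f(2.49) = 7.42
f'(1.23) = 2.92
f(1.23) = 0.57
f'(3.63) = 12.52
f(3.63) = 19.09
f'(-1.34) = -7.36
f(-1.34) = 6.27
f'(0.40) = -0.40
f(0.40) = -0.48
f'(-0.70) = -4.80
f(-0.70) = 2.38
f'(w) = 4*w - 2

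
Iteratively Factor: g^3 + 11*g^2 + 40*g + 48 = (g + 3)*(g^2 + 8*g + 16) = (g + 3)*(g + 4)*(g + 4)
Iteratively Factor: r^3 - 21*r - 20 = (r + 4)*(r^2 - 4*r - 5) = (r - 5)*(r + 4)*(r + 1)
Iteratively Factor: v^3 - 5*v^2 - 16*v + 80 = (v - 5)*(v^2 - 16) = (v - 5)*(v - 4)*(v + 4)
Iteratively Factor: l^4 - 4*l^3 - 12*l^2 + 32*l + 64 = (l + 2)*(l^3 - 6*l^2 + 32) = (l + 2)^2*(l^2 - 8*l + 16) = (l - 4)*(l + 2)^2*(l - 4)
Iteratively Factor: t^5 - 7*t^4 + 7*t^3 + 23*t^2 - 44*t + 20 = (t - 2)*(t^4 - 5*t^3 - 3*t^2 + 17*t - 10) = (t - 2)*(t - 1)*(t^3 - 4*t^2 - 7*t + 10) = (t - 5)*(t - 2)*(t - 1)*(t^2 + t - 2) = (t - 5)*(t - 2)*(t - 1)*(t + 2)*(t - 1)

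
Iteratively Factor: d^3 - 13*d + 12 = (d - 3)*(d^2 + 3*d - 4) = (d - 3)*(d + 4)*(d - 1)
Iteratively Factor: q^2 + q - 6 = (q + 3)*(q - 2)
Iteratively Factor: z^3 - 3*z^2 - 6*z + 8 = (z - 1)*(z^2 - 2*z - 8) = (z - 4)*(z - 1)*(z + 2)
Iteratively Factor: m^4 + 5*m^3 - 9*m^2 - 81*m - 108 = (m + 3)*(m^3 + 2*m^2 - 15*m - 36) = (m + 3)^2*(m^2 - m - 12) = (m + 3)^3*(m - 4)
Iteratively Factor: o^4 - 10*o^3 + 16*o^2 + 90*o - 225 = (o + 3)*(o^3 - 13*o^2 + 55*o - 75) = (o - 3)*(o + 3)*(o^2 - 10*o + 25) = (o - 5)*(o - 3)*(o + 3)*(o - 5)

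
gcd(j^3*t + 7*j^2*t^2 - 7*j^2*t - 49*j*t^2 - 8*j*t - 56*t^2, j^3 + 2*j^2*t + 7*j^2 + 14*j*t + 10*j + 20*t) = 1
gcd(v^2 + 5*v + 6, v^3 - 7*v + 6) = v + 3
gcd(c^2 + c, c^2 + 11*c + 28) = 1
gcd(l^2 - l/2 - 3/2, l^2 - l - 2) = l + 1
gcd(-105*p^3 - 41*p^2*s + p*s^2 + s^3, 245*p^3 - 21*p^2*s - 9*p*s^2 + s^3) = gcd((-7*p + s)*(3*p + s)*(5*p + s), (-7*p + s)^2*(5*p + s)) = 35*p^2 + 2*p*s - s^2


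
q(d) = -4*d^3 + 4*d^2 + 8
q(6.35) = -854.90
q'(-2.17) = -73.87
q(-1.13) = 18.88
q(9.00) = -2584.00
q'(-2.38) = -87.01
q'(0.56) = 0.72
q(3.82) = -156.60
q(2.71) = -42.23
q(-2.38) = 84.58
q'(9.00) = -900.00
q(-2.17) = 67.71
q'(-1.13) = -24.36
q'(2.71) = -66.45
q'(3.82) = -144.55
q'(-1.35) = -32.67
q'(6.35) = -433.07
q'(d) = -12*d^2 + 8*d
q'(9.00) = -900.00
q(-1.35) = 25.13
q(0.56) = 8.55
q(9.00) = -2584.00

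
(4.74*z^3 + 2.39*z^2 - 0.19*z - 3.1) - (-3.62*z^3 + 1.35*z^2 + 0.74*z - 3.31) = 8.36*z^3 + 1.04*z^2 - 0.93*z + 0.21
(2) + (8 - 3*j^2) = 10 - 3*j^2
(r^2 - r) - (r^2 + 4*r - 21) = 21 - 5*r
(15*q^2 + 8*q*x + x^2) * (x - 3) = 15*q^2*x - 45*q^2 + 8*q*x^2 - 24*q*x + x^3 - 3*x^2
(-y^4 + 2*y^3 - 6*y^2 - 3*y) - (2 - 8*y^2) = -y^4 + 2*y^3 + 2*y^2 - 3*y - 2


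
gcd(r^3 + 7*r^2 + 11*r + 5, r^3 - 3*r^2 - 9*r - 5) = r^2 + 2*r + 1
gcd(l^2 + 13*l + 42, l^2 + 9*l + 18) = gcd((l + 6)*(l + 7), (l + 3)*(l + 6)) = l + 6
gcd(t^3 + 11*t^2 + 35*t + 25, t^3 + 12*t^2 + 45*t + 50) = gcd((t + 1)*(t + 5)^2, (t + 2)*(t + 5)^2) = t^2 + 10*t + 25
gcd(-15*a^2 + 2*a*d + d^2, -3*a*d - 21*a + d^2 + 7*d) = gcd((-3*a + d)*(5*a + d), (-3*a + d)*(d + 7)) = 3*a - d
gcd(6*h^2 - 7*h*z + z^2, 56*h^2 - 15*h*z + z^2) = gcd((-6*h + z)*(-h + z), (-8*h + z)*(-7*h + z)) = 1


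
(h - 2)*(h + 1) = h^2 - h - 2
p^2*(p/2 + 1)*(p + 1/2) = p^4/2 + 5*p^3/4 + p^2/2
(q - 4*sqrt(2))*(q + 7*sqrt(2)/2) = q^2 - sqrt(2)*q/2 - 28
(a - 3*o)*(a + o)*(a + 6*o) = a^3 + 4*a^2*o - 15*a*o^2 - 18*o^3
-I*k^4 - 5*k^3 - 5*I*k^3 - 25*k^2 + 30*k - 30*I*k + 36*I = (k + 6)*(k - 6*I)*(k + I)*(-I*k + I)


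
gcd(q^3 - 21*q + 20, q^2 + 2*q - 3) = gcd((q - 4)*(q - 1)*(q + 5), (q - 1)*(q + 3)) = q - 1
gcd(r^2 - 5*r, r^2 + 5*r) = r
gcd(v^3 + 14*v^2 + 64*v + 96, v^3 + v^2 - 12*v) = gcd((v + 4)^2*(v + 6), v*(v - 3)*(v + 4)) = v + 4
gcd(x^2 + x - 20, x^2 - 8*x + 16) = x - 4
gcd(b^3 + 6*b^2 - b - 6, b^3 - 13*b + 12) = b - 1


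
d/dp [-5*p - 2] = -5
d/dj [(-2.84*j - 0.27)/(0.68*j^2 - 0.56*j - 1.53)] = (1.9312*j^2 + 0.3672*j + 4.194)/(0.4624*j^4 - 0.7616*j^3 - 1.7672*j^2 + 1.7136*j + 2.3409)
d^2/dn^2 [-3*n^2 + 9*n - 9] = -6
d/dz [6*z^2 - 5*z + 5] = 12*z - 5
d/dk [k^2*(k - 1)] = k*(3*k - 2)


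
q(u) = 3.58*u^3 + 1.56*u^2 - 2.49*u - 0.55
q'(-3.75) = 136.84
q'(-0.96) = 4.41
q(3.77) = 204.06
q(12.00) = 6380.45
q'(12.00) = 1581.51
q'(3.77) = 161.92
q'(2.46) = 70.18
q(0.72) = -0.20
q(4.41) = 325.85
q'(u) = 10.74*u^2 + 3.12*u - 2.49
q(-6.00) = -702.73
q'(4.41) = 220.14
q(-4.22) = -231.30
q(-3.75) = -158.06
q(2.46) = 56.06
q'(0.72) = 5.32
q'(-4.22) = 175.61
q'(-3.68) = 131.47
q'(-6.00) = 365.43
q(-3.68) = -148.67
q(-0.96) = 0.11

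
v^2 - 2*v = v*(v - 2)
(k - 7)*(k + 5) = k^2 - 2*k - 35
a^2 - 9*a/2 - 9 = (a - 6)*(a + 3/2)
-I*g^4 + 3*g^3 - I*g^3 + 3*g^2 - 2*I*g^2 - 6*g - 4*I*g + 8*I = (g + 2)*(g - I)*(g + 4*I)*(-I*g + I)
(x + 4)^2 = x^2 + 8*x + 16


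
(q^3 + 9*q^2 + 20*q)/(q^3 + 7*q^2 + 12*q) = (q + 5)/(q + 3)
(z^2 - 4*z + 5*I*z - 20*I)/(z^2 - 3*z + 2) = (z^2 + z*(-4 + 5*I) - 20*I)/(z^2 - 3*z + 2)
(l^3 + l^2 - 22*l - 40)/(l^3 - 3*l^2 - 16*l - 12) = (l^2 - l - 20)/(l^2 - 5*l - 6)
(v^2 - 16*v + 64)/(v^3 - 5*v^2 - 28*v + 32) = (v - 8)/(v^2 + 3*v - 4)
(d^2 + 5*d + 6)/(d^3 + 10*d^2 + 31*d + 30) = 1/(d + 5)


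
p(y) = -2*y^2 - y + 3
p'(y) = -4*y - 1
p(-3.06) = -12.67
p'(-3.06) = 11.24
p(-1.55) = -0.26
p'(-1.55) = 5.20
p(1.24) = -1.32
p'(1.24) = -5.96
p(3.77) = -29.20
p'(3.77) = -16.08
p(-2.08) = -3.57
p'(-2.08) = 7.32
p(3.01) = -18.13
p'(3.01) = -13.04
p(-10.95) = -225.86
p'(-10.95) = 42.80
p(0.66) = 1.47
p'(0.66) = -3.64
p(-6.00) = -63.00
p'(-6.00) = 23.00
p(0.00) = 3.00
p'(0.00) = -1.00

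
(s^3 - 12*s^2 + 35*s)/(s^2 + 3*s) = (s^2 - 12*s + 35)/(s + 3)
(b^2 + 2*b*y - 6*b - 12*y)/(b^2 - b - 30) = (b + 2*y)/(b + 5)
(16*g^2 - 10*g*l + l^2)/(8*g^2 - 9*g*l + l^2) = (2*g - l)/(g - l)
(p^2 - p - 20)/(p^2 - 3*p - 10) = (p + 4)/(p + 2)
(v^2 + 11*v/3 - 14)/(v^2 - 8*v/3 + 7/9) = 3*(v + 6)/(3*v - 1)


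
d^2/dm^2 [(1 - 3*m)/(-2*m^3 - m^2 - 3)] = 2*(4*m^2*(3*m - 1)*(3*m + 1)^2 - (18*m^2 + 6*m + (3*m - 1)*(6*m + 1))*(2*m^3 + m^2 + 3))/(2*m^3 + m^2 + 3)^3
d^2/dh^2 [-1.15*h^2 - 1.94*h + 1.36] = -2.30000000000000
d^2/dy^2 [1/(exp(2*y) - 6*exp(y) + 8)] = 2*((3 - 2*exp(y))*(exp(2*y) - 6*exp(y) + 8) + 4*(exp(y) - 3)^2*exp(y))*exp(y)/(exp(2*y) - 6*exp(y) + 8)^3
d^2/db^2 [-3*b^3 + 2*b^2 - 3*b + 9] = 4 - 18*b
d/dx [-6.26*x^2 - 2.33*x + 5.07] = -12.52*x - 2.33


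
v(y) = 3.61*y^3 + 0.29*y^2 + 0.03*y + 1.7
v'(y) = 10.83*y^2 + 0.58*y + 0.03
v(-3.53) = -153.59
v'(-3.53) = 132.93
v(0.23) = 1.77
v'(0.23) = 0.74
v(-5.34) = -539.90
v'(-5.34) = 305.76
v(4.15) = 264.84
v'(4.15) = 188.96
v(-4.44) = -308.69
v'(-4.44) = 210.95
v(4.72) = 387.91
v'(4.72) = 244.04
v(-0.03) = 1.70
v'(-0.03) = 0.02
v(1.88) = 26.77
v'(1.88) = 39.40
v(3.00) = 101.87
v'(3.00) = 99.24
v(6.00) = 792.08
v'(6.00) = 393.39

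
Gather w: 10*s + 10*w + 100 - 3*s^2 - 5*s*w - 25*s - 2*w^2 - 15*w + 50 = -3*s^2 - 15*s - 2*w^2 + w*(-5*s - 5) + 150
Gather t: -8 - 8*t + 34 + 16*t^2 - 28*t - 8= 16*t^2 - 36*t + 18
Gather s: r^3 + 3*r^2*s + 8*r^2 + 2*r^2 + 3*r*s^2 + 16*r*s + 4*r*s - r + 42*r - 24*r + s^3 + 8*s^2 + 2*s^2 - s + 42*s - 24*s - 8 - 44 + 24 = r^3 + 10*r^2 + 17*r + s^3 + s^2*(3*r + 10) + s*(3*r^2 + 20*r + 17) - 28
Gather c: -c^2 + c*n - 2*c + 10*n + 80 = -c^2 + c*(n - 2) + 10*n + 80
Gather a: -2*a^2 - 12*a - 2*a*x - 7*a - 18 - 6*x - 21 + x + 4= -2*a^2 + a*(-2*x - 19) - 5*x - 35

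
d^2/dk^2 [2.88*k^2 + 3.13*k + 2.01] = 5.76000000000000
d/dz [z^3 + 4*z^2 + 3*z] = 3*z^2 + 8*z + 3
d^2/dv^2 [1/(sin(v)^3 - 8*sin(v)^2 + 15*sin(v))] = (-9*sin(v)^3 + 88*sin(v)^2 - 274*sin(v) + 232 + 249/sin(v) - 720/sin(v)^2 + 450/sin(v)^3)/((sin(v) - 5)^3*(sin(v) - 3)^3)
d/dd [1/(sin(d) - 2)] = -cos(d)/(sin(d) - 2)^2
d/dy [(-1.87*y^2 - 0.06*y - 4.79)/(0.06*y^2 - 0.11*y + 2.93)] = (0.2093*y^2 - 10.3834*y - 0.7027)/(0.0036*y^4 - 0.0132*y^3 + 0.3637*y^2 - 0.6446*y + 8.5849)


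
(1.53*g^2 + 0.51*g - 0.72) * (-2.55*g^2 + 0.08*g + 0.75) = -3.9015*g^4 - 1.1781*g^3 + 3.0243*g^2 + 0.3249*g - 0.54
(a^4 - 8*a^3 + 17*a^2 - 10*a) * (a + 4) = a^5 - 4*a^4 - 15*a^3 + 58*a^2 - 40*a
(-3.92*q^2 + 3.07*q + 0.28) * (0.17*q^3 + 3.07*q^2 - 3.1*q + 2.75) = -0.6664*q^5 - 11.5125*q^4 + 21.6245*q^3 - 19.4374*q^2 + 7.5745*q + 0.77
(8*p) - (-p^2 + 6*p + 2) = p^2 + 2*p - 2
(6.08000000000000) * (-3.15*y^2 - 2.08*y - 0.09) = -19.152*y^2 - 12.6464*y - 0.5472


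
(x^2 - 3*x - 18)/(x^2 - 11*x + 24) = (x^2 - 3*x - 18)/(x^2 - 11*x + 24)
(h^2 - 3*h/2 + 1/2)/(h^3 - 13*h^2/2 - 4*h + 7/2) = (h - 1)/(h^2 - 6*h - 7)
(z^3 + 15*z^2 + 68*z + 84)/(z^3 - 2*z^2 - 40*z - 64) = (z^2 + 13*z + 42)/(z^2 - 4*z - 32)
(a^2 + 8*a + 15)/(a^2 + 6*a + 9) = (a + 5)/(a + 3)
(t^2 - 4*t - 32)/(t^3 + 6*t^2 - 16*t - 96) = (t - 8)/(t^2 + 2*t - 24)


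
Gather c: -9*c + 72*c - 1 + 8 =63*c + 7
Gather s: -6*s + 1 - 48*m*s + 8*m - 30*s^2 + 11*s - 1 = 8*m - 30*s^2 + s*(5 - 48*m)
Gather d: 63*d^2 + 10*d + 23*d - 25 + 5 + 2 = 63*d^2 + 33*d - 18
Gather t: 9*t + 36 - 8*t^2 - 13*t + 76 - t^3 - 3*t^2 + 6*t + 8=-t^3 - 11*t^2 + 2*t + 120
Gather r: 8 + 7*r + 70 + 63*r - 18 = 70*r + 60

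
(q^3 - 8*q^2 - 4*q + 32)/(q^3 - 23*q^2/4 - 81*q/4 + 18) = 4*(q^2 - 4)/(4*q^2 + 9*q - 9)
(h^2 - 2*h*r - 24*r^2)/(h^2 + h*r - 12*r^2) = (-h + 6*r)/(-h + 3*r)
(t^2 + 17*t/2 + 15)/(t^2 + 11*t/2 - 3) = (2*t + 5)/(2*t - 1)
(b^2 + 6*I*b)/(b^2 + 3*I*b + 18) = b/(b - 3*I)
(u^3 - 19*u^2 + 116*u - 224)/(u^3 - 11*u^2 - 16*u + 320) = (u^2 - 11*u + 28)/(u^2 - 3*u - 40)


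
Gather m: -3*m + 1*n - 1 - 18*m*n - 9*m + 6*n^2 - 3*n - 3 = m*(-18*n - 12) + 6*n^2 - 2*n - 4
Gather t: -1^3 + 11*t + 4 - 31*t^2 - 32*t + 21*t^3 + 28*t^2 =21*t^3 - 3*t^2 - 21*t + 3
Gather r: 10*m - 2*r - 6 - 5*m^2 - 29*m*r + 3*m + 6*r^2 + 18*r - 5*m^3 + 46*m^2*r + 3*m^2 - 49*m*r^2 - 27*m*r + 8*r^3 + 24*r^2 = -5*m^3 - 2*m^2 + 13*m + 8*r^3 + r^2*(30 - 49*m) + r*(46*m^2 - 56*m + 16) - 6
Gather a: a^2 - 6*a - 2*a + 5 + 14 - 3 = a^2 - 8*a + 16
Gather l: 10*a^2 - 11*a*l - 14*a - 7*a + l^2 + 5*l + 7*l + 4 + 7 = 10*a^2 - 21*a + l^2 + l*(12 - 11*a) + 11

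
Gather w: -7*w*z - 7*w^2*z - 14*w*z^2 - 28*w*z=-7*w^2*z + w*(-14*z^2 - 35*z)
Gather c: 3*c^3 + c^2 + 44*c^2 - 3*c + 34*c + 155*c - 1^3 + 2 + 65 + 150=3*c^3 + 45*c^2 + 186*c + 216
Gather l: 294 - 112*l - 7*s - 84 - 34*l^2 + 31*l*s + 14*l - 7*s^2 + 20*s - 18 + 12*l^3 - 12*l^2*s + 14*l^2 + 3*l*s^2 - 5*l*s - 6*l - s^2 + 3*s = 12*l^3 + l^2*(-12*s - 20) + l*(3*s^2 + 26*s - 104) - 8*s^2 + 16*s + 192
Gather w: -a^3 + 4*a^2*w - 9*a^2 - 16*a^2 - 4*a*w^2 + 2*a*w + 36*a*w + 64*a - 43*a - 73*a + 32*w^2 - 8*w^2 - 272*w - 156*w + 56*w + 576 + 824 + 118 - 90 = -a^3 - 25*a^2 - 52*a + w^2*(24 - 4*a) + w*(4*a^2 + 38*a - 372) + 1428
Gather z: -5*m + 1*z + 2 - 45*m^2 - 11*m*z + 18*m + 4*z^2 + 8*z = -45*m^2 + 13*m + 4*z^2 + z*(9 - 11*m) + 2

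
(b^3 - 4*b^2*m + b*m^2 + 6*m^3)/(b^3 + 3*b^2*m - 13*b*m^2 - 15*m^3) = (b - 2*m)/(b + 5*m)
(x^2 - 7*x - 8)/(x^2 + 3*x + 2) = (x - 8)/(x + 2)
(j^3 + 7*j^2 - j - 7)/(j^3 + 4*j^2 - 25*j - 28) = (j - 1)/(j - 4)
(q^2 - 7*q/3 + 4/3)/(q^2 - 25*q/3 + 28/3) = (q - 1)/(q - 7)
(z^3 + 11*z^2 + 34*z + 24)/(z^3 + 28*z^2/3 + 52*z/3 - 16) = 3*(z + 1)/(3*z - 2)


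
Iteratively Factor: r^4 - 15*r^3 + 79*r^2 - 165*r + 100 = (r - 4)*(r^3 - 11*r^2 + 35*r - 25) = (r - 5)*(r - 4)*(r^2 - 6*r + 5) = (r - 5)*(r - 4)*(r - 1)*(r - 5)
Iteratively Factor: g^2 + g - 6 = (g - 2)*(g + 3)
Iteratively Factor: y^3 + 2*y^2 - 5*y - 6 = (y + 3)*(y^2 - y - 2) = (y + 1)*(y + 3)*(y - 2)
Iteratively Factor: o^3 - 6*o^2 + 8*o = (o)*(o^2 - 6*o + 8) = o*(o - 2)*(o - 4)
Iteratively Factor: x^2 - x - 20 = (x + 4)*(x - 5)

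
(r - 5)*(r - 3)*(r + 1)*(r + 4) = r^4 - 3*r^3 - 21*r^2 + 43*r + 60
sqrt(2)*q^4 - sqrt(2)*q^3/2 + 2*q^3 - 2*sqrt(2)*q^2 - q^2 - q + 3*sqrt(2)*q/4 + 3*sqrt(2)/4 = (q - 1)*(q - sqrt(2)/2)*(q + 3*sqrt(2)/2)*(sqrt(2)*q + sqrt(2)/2)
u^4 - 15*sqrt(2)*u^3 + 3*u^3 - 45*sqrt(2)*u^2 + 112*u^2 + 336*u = u*(u + 3)*(u - 8*sqrt(2))*(u - 7*sqrt(2))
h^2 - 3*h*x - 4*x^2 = (h - 4*x)*(h + x)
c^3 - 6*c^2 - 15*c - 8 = (c - 8)*(c + 1)^2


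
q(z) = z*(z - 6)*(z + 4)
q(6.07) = 4.28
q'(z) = z*(z - 6) + z*(z + 4) + (z - 6)*(z + 4) = 3*z^2 - 4*z - 24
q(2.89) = -61.93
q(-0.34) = 7.89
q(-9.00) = -675.00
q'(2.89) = -10.50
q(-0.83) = 17.97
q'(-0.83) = -18.61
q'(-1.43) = -12.15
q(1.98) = -47.60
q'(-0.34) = -22.29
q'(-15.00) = 711.00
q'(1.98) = -20.16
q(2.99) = -62.91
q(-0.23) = 5.40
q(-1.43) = 27.31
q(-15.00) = -3465.00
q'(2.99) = -9.14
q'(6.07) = 62.25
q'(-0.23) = -22.92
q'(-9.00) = 255.00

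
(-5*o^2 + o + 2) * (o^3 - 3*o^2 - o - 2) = -5*o^5 + 16*o^4 + 4*o^3 + 3*o^2 - 4*o - 4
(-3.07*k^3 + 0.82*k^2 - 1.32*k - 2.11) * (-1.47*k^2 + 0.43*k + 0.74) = 4.5129*k^5 - 2.5255*k^4 + 0.0212000000000003*k^3 + 3.1409*k^2 - 1.8841*k - 1.5614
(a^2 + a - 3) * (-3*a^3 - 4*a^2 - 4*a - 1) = -3*a^5 - 7*a^4 + a^3 + 7*a^2 + 11*a + 3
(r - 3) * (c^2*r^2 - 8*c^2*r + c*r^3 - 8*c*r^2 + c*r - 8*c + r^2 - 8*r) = c^2*r^3 - 11*c^2*r^2 + 24*c^2*r + c*r^4 - 11*c*r^3 + 25*c*r^2 - 11*c*r + 24*c + r^3 - 11*r^2 + 24*r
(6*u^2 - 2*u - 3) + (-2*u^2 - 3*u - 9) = 4*u^2 - 5*u - 12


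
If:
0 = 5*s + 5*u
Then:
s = -u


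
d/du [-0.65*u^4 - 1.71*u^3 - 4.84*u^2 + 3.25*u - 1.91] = -2.6*u^3 - 5.13*u^2 - 9.68*u + 3.25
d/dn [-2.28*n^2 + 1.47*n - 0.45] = 1.47 - 4.56*n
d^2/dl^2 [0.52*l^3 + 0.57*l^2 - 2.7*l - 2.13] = 3.12*l + 1.14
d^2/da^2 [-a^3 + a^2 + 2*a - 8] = 2 - 6*a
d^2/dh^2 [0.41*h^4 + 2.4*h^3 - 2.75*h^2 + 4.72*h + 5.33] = 4.92*h^2 + 14.4*h - 5.5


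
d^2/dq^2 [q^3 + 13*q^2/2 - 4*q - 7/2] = 6*q + 13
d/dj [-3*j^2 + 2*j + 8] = 2 - 6*j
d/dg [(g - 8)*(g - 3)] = 2*g - 11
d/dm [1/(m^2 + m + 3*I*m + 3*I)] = (-2*m - 1 - 3*I)/(m^2 + m + 3*I*m + 3*I)^2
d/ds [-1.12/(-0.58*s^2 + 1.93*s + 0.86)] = (2.1616 - 1.2992*s)/(-0.58*s^2 + 1.93*s + 0.86)^2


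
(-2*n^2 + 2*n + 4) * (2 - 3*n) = 6*n^3 - 10*n^2 - 8*n + 8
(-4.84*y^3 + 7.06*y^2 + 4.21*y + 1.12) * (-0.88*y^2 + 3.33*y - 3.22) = 4.2592*y^5 - 22.33*y^4 + 35.3898*y^3 - 9.6995*y^2 - 9.8266*y - 3.6064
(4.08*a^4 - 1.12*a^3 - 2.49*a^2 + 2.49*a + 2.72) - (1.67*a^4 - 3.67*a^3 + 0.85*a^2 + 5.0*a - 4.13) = 2.41*a^4 + 2.55*a^3 - 3.34*a^2 - 2.51*a + 6.85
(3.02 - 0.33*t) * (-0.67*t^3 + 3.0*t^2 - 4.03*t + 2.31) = 0.2211*t^4 - 3.0134*t^3 + 10.3899*t^2 - 12.9329*t + 6.9762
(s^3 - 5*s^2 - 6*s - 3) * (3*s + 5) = 3*s^4 - 10*s^3 - 43*s^2 - 39*s - 15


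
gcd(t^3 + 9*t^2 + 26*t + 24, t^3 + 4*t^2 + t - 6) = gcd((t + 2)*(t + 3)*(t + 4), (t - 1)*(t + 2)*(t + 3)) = t^2 + 5*t + 6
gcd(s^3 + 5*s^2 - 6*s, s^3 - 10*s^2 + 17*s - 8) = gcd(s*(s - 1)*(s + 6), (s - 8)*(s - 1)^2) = s - 1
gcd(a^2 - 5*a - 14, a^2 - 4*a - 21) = a - 7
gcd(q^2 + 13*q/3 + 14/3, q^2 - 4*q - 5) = 1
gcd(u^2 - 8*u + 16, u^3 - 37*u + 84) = u - 4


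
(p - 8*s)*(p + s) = p^2 - 7*p*s - 8*s^2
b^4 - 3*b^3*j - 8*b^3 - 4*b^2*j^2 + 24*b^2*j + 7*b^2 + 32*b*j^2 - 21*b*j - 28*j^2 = (b - 7)*(b - 1)*(b - 4*j)*(b + j)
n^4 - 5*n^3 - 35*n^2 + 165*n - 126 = (n - 7)*(n - 3)*(n - 1)*(n + 6)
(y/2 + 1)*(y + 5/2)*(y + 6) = y^3/2 + 21*y^2/4 + 16*y + 15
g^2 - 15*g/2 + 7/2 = (g - 7)*(g - 1/2)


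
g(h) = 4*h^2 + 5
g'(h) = 8*h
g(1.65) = 15.89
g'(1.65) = 13.20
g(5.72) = 135.87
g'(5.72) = 45.76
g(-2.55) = 31.01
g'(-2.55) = -20.40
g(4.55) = 87.81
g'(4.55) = 36.40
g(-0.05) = 5.01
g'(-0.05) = -0.40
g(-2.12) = 22.98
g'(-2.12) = -16.96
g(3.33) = 49.36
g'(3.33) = 26.64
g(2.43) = 28.62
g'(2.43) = 19.44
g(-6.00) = 149.00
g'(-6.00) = -48.00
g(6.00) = 149.00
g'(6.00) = 48.00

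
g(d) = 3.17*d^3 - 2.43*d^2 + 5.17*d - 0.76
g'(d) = 9.51*d^2 - 4.86*d + 5.17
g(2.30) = 36.85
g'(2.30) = 44.30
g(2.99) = 77.71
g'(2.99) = 75.66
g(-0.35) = -3.00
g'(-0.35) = 8.04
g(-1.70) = -32.15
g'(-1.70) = 40.92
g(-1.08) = -13.17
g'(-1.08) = 21.51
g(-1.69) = -31.74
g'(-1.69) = 40.54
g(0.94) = 4.59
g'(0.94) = 9.00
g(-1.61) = -28.61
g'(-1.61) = 37.65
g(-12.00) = -5890.48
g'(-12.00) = 1432.93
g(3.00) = 78.47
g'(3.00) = 76.18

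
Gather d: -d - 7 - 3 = -d - 10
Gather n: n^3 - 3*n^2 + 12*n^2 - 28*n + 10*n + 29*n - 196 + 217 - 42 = n^3 + 9*n^2 + 11*n - 21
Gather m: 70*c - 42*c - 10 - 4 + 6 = 28*c - 8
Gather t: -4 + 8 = 4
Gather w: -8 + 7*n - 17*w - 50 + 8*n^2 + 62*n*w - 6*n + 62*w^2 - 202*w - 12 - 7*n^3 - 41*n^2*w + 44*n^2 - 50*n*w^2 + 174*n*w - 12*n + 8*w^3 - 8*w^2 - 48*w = -7*n^3 + 52*n^2 - 11*n + 8*w^3 + w^2*(54 - 50*n) + w*(-41*n^2 + 236*n - 267) - 70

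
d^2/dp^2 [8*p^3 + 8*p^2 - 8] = 48*p + 16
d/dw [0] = 0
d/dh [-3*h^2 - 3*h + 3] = -6*h - 3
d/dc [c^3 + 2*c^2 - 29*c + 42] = 3*c^2 + 4*c - 29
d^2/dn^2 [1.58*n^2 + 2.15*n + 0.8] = 3.16000000000000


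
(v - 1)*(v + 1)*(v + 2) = v^3 + 2*v^2 - v - 2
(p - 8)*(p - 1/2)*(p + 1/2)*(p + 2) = p^4 - 6*p^3 - 65*p^2/4 + 3*p/2 + 4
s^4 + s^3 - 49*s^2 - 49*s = s*(s - 7)*(s + 1)*(s + 7)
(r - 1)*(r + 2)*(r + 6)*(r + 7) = r^4 + 14*r^3 + 53*r^2 + 16*r - 84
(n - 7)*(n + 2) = n^2 - 5*n - 14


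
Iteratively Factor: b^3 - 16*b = (b + 4)*(b^2 - 4*b) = (b - 4)*(b + 4)*(b)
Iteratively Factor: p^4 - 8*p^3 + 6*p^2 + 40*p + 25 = (p + 1)*(p^3 - 9*p^2 + 15*p + 25) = (p - 5)*(p + 1)*(p^2 - 4*p - 5) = (p - 5)^2*(p + 1)*(p + 1)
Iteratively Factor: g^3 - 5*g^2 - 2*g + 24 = (g + 2)*(g^2 - 7*g + 12) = (g - 3)*(g + 2)*(g - 4)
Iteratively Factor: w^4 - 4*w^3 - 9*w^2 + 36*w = (w + 3)*(w^3 - 7*w^2 + 12*w) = w*(w + 3)*(w^2 - 7*w + 12) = w*(w - 3)*(w + 3)*(w - 4)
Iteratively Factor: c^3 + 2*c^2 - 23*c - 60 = (c + 4)*(c^2 - 2*c - 15) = (c + 3)*(c + 4)*(c - 5)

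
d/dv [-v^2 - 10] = -2*v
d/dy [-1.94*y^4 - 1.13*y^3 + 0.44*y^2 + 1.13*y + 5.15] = -7.76*y^3 - 3.39*y^2 + 0.88*y + 1.13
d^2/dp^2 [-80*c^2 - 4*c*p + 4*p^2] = 8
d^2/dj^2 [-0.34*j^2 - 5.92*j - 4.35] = -0.680000000000000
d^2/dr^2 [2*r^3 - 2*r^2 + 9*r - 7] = 12*r - 4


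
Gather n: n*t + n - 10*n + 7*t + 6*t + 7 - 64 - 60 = n*(t - 9) + 13*t - 117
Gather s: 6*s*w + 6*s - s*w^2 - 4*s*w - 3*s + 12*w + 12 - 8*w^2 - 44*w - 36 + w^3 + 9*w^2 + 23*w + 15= s*(-w^2 + 2*w + 3) + w^3 + w^2 - 9*w - 9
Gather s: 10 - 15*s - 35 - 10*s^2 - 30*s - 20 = -10*s^2 - 45*s - 45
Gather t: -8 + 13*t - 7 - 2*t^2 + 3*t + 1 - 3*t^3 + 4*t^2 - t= -3*t^3 + 2*t^2 + 15*t - 14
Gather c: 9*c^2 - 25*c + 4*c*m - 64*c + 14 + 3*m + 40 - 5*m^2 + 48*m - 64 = 9*c^2 + c*(4*m - 89) - 5*m^2 + 51*m - 10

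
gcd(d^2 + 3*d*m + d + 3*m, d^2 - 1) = d + 1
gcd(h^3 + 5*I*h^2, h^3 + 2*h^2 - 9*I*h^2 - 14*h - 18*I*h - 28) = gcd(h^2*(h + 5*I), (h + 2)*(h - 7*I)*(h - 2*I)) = 1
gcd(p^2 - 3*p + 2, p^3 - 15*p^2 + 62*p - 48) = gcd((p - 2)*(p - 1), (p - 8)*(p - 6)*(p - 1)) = p - 1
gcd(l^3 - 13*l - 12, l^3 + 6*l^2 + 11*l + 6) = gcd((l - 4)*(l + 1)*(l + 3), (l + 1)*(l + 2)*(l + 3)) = l^2 + 4*l + 3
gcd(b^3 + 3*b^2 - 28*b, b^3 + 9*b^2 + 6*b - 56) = b + 7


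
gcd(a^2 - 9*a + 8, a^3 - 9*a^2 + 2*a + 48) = a - 8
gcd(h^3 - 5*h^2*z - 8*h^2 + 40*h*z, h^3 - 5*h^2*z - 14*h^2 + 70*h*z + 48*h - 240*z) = -h^2 + 5*h*z + 8*h - 40*z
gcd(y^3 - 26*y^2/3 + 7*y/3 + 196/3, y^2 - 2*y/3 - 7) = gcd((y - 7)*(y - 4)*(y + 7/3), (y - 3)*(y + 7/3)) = y + 7/3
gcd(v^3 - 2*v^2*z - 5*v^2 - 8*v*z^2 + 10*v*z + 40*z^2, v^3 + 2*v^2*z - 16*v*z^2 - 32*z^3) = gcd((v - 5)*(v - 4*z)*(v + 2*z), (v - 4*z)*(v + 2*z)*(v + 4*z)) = -v^2 + 2*v*z + 8*z^2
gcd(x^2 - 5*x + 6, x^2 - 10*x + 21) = x - 3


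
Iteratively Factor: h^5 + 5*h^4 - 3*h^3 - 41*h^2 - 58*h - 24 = (h + 4)*(h^4 + h^3 - 7*h^2 - 13*h - 6) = (h + 1)*(h + 4)*(h^3 - 7*h - 6) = (h + 1)*(h + 2)*(h + 4)*(h^2 - 2*h - 3) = (h - 3)*(h + 1)*(h + 2)*(h + 4)*(h + 1)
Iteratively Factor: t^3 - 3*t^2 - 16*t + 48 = (t + 4)*(t^2 - 7*t + 12) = (t - 3)*(t + 4)*(t - 4)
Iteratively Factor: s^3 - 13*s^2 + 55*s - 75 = (s - 3)*(s^2 - 10*s + 25) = (s - 5)*(s - 3)*(s - 5)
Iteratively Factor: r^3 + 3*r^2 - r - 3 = (r + 1)*(r^2 + 2*r - 3) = (r + 1)*(r + 3)*(r - 1)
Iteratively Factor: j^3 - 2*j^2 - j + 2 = (j - 2)*(j^2 - 1) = (j - 2)*(j - 1)*(j + 1)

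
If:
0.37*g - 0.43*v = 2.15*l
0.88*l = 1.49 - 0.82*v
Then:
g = 9.83875921375921 - 4.252457002457*v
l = 1.69318181818182 - 0.931818181818182*v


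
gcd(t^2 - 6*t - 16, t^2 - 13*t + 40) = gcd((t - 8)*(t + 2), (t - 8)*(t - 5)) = t - 8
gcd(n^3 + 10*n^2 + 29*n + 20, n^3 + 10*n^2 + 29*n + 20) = n^3 + 10*n^2 + 29*n + 20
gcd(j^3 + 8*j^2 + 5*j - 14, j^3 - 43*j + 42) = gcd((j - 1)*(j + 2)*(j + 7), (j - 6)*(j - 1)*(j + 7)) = j^2 + 6*j - 7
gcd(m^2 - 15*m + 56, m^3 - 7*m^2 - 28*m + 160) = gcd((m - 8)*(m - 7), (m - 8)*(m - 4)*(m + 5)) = m - 8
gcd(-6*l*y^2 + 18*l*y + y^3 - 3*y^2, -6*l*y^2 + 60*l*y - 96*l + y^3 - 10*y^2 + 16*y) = -6*l + y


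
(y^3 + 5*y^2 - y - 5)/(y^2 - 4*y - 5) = (y^2 + 4*y - 5)/(y - 5)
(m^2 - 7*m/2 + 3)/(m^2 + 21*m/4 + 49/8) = 4*(2*m^2 - 7*m + 6)/(8*m^2 + 42*m + 49)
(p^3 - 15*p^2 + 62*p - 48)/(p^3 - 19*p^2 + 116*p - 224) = (p^2 - 7*p + 6)/(p^2 - 11*p + 28)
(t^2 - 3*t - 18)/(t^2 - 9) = (t - 6)/(t - 3)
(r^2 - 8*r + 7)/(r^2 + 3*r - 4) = (r - 7)/(r + 4)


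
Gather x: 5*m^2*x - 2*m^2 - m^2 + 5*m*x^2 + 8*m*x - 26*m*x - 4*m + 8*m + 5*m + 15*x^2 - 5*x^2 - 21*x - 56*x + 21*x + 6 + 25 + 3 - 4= -3*m^2 + 9*m + x^2*(5*m + 10) + x*(5*m^2 - 18*m - 56) + 30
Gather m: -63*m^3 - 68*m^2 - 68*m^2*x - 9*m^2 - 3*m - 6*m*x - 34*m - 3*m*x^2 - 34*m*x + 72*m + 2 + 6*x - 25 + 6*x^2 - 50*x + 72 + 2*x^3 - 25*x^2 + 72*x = -63*m^3 + m^2*(-68*x - 77) + m*(-3*x^2 - 40*x + 35) + 2*x^3 - 19*x^2 + 28*x + 49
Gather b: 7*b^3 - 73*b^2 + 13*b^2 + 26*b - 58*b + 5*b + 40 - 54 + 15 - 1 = 7*b^3 - 60*b^2 - 27*b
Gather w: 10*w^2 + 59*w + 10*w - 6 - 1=10*w^2 + 69*w - 7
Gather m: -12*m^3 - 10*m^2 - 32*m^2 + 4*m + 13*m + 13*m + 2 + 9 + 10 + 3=-12*m^3 - 42*m^2 + 30*m + 24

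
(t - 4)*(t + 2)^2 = t^3 - 12*t - 16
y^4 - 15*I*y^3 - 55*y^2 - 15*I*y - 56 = (y - 8*I)*(y - 7*I)*(y - I)*(y + I)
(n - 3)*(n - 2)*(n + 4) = n^3 - n^2 - 14*n + 24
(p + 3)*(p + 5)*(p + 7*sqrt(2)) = p^3 + 8*p^2 + 7*sqrt(2)*p^2 + 15*p + 56*sqrt(2)*p + 105*sqrt(2)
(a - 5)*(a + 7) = a^2 + 2*a - 35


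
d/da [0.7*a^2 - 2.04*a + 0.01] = 1.4*a - 2.04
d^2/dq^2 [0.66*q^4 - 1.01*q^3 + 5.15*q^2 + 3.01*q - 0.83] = 7.92*q^2 - 6.06*q + 10.3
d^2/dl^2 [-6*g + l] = 0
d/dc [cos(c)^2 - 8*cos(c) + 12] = 2*(4 - cos(c))*sin(c)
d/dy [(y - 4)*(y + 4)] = 2*y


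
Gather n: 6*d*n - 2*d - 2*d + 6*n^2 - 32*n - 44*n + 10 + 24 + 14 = -4*d + 6*n^2 + n*(6*d - 76) + 48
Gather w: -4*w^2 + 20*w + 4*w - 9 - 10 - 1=-4*w^2 + 24*w - 20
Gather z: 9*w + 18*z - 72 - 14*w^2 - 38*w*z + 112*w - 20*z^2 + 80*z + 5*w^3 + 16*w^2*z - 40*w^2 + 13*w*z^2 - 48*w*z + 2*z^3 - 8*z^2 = 5*w^3 - 54*w^2 + 121*w + 2*z^3 + z^2*(13*w - 28) + z*(16*w^2 - 86*w + 98) - 72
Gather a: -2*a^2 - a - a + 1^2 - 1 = -2*a^2 - 2*a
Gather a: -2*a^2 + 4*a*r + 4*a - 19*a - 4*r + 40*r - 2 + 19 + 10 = -2*a^2 + a*(4*r - 15) + 36*r + 27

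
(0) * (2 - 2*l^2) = 0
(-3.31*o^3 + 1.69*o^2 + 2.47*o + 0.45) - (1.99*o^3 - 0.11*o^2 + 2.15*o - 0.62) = -5.3*o^3 + 1.8*o^2 + 0.32*o + 1.07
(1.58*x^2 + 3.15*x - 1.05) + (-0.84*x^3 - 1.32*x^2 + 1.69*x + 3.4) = -0.84*x^3 + 0.26*x^2 + 4.84*x + 2.35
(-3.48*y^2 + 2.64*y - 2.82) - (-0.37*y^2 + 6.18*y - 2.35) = -3.11*y^2 - 3.54*y - 0.47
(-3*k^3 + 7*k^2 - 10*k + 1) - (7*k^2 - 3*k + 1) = -3*k^3 - 7*k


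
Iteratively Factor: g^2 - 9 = (g + 3)*(g - 3)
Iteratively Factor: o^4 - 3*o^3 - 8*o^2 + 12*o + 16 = (o - 4)*(o^3 + o^2 - 4*o - 4) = (o - 4)*(o - 2)*(o^2 + 3*o + 2) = (o - 4)*(o - 2)*(o + 1)*(o + 2)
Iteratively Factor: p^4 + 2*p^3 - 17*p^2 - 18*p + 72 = (p + 3)*(p^3 - p^2 - 14*p + 24) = (p - 3)*(p + 3)*(p^2 + 2*p - 8) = (p - 3)*(p - 2)*(p + 3)*(p + 4)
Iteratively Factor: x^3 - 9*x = (x - 3)*(x^2 + 3*x) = (x - 3)*(x + 3)*(x)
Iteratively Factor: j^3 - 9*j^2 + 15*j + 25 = (j + 1)*(j^2 - 10*j + 25) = (j - 5)*(j + 1)*(j - 5)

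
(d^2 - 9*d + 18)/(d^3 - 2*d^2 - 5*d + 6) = (d - 6)/(d^2 + d - 2)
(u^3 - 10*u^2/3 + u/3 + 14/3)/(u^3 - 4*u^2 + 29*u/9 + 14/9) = 3*(u + 1)/(3*u + 1)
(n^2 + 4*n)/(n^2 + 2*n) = (n + 4)/(n + 2)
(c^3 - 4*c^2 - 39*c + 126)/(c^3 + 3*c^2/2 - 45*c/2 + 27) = 2*(c - 7)/(2*c - 3)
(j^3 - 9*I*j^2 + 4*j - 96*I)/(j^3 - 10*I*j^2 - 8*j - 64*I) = (j + 3*I)/(j + 2*I)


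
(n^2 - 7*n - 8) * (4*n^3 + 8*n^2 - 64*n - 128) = 4*n^5 - 20*n^4 - 152*n^3 + 256*n^2 + 1408*n + 1024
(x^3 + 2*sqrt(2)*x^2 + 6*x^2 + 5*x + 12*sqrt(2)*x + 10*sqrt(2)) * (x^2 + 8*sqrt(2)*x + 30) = x^5 + 6*x^4 + 10*sqrt(2)*x^4 + 67*x^3 + 60*sqrt(2)*x^3 + 110*sqrt(2)*x^2 + 372*x^2 + 310*x + 360*sqrt(2)*x + 300*sqrt(2)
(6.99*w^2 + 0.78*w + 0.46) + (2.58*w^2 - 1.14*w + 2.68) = 9.57*w^2 - 0.36*w + 3.14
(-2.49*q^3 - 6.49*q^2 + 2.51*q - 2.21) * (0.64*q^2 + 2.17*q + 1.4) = -1.5936*q^5 - 9.5569*q^4 - 15.9629*q^3 - 5.0537*q^2 - 1.2817*q - 3.094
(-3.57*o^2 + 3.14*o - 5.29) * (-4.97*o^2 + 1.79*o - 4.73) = 17.7429*o^4 - 21.9961*o^3 + 48.798*o^2 - 24.3213*o + 25.0217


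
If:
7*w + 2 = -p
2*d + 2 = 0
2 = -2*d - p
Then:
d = -1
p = 0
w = -2/7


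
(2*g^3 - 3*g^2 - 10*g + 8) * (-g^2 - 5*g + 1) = -2*g^5 - 7*g^4 + 27*g^3 + 39*g^2 - 50*g + 8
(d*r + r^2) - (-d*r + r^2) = 2*d*r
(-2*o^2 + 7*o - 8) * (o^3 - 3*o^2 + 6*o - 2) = -2*o^5 + 13*o^4 - 41*o^3 + 70*o^2 - 62*o + 16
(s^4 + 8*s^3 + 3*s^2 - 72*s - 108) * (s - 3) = s^5 + 5*s^4 - 21*s^3 - 81*s^2 + 108*s + 324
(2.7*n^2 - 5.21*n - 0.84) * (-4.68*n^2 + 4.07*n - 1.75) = -12.636*n^4 + 35.3718*n^3 - 21.9985*n^2 + 5.6987*n + 1.47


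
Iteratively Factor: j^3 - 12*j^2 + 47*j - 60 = (j - 5)*(j^2 - 7*j + 12) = (j - 5)*(j - 4)*(j - 3)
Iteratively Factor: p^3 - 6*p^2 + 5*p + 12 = (p + 1)*(p^2 - 7*p + 12) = (p - 4)*(p + 1)*(p - 3)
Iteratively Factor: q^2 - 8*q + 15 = (q - 3)*(q - 5)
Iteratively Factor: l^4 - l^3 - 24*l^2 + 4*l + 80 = (l - 5)*(l^3 + 4*l^2 - 4*l - 16) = (l - 5)*(l + 2)*(l^2 + 2*l - 8) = (l - 5)*(l - 2)*(l + 2)*(l + 4)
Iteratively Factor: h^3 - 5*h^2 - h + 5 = (h - 1)*(h^2 - 4*h - 5) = (h - 5)*(h - 1)*(h + 1)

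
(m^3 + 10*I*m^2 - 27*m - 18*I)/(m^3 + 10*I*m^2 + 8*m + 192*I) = (m^2 + 4*I*m - 3)/(m^2 + 4*I*m + 32)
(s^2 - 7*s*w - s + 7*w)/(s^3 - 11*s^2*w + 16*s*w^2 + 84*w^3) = (s - 1)/(s^2 - 4*s*w - 12*w^2)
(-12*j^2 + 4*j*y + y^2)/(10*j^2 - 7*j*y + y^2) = (6*j + y)/(-5*j + y)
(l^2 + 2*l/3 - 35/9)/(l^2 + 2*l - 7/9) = (3*l - 5)/(3*l - 1)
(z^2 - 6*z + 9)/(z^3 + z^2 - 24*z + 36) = (z - 3)/(z^2 + 4*z - 12)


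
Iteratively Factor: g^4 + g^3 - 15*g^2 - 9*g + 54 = (g - 2)*(g^3 + 3*g^2 - 9*g - 27) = (g - 2)*(g + 3)*(g^2 - 9) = (g - 2)*(g + 3)^2*(g - 3)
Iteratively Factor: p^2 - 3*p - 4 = (p - 4)*(p + 1)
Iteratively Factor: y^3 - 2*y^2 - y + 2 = (y - 1)*(y^2 - y - 2) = (y - 2)*(y - 1)*(y + 1)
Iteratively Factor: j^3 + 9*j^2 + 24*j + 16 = (j + 4)*(j^2 + 5*j + 4) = (j + 4)^2*(j + 1)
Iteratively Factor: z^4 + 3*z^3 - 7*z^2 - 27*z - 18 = (z + 2)*(z^3 + z^2 - 9*z - 9) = (z - 3)*(z + 2)*(z^2 + 4*z + 3) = (z - 3)*(z + 1)*(z + 2)*(z + 3)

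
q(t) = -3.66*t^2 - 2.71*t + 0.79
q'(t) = -7.32*t - 2.71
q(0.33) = -0.50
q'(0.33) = -5.13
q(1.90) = -17.57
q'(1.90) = -16.62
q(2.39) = -26.59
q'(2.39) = -20.20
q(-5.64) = -100.35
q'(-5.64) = 38.57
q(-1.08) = -0.55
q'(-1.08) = 5.20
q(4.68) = -92.06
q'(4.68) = -36.97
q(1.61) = -13.06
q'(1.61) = -14.50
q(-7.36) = -177.53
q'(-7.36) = 51.17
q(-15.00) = -782.06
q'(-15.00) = 107.09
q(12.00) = -558.77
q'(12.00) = -90.55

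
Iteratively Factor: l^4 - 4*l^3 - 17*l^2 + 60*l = (l - 5)*(l^3 + l^2 - 12*l) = l*(l - 5)*(l^2 + l - 12) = l*(l - 5)*(l - 3)*(l + 4)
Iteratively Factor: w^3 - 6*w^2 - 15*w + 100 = (w - 5)*(w^2 - w - 20) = (w - 5)^2*(w + 4)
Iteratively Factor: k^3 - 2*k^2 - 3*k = (k + 1)*(k^2 - 3*k) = (k - 3)*(k + 1)*(k)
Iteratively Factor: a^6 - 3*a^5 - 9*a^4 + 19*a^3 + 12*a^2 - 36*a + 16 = (a - 1)*(a^5 - 2*a^4 - 11*a^3 + 8*a^2 + 20*a - 16) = (a - 1)^2*(a^4 - a^3 - 12*a^2 - 4*a + 16) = (a - 1)^2*(a + 2)*(a^3 - 3*a^2 - 6*a + 8) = (a - 1)^2*(a + 2)^2*(a^2 - 5*a + 4) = (a - 4)*(a - 1)^2*(a + 2)^2*(a - 1)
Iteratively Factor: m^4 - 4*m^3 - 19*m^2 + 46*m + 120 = (m + 3)*(m^3 - 7*m^2 + 2*m + 40) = (m - 4)*(m + 3)*(m^2 - 3*m - 10) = (m - 4)*(m + 2)*(m + 3)*(m - 5)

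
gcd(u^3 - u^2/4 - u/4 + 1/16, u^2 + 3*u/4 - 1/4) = u - 1/4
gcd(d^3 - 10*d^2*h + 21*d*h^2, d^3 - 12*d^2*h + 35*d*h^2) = d^2 - 7*d*h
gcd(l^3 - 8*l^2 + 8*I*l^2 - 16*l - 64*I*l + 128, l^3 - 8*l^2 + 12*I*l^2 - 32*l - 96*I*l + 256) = l^2 + l*(-8 + 4*I) - 32*I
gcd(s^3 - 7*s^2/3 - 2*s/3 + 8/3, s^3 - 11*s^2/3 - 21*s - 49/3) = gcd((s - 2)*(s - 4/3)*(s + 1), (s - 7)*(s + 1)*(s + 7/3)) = s + 1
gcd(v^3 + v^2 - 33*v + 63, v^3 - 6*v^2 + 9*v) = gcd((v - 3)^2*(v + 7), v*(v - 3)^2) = v^2 - 6*v + 9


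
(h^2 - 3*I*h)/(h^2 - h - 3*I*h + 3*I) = h/(h - 1)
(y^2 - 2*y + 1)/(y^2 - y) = (y - 1)/y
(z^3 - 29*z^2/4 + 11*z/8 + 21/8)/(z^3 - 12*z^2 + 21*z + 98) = (z^2 - z/4 - 3/8)/(z^2 - 5*z - 14)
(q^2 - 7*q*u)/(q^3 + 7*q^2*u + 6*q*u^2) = (q - 7*u)/(q^2 + 7*q*u + 6*u^2)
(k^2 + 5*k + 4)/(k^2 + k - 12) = (k + 1)/(k - 3)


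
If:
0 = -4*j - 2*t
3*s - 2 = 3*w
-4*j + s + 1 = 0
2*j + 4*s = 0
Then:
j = 2/9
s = -1/9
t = -4/9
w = -7/9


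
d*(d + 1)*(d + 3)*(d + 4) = d^4 + 8*d^3 + 19*d^2 + 12*d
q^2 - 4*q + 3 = (q - 3)*(q - 1)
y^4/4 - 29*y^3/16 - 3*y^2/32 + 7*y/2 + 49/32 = (y/4 + 1/4)*(y - 7)*(y - 7/4)*(y + 1/2)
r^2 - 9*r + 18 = (r - 6)*(r - 3)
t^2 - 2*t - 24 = (t - 6)*(t + 4)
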